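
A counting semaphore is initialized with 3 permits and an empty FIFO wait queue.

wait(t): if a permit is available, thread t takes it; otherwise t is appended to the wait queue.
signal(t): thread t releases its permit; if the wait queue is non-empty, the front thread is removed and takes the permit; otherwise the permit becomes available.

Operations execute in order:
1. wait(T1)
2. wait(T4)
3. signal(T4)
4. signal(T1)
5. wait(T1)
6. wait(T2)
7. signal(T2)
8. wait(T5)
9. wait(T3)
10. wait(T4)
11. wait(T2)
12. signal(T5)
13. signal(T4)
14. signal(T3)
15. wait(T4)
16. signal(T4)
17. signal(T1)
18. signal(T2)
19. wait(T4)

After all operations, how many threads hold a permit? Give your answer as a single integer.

Step 1: wait(T1) -> count=2 queue=[] holders={T1}
Step 2: wait(T4) -> count=1 queue=[] holders={T1,T4}
Step 3: signal(T4) -> count=2 queue=[] holders={T1}
Step 4: signal(T1) -> count=3 queue=[] holders={none}
Step 5: wait(T1) -> count=2 queue=[] holders={T1}
Step 6: wait(T2) -> count=1 queue=[] holders={T1,T2}
Step 7: signal(T2) -> count=2 queue=[] holders={T1}
Step 8: wait(T5) -> count=1 queue=[] holders={T1,T5}
Step 9: wait(T3) -> count=0 queue=[] holders={T1,T3,T5}
Step 10: wait(T4) -> count=0 queue=[T4] holders={T1,T3,T5}
Step 11: wait(T2) -> count=0 queue=[T4,T2] holders={T1,T3,T5}
Step 12: signal(T5) -> count=0 queue=[T2] holders={T1,T3,T4}
Step 13: signal(T4) -> count=0 queue=[] holders={T1,T2,T3}
Step 14: signal(T3) -> count=1 queue=[] holders={T1,T2}
Step 15: wait(T4) -> count=0 queue=[] holders={T1,T2,T4}
Step 16: signal(T4) -> count=1 queue=[] holders={T1,T2}
Step 17: signal(T1) -> count=2 queue=[] holders={T2}
Step 18: signal(T2) -> count=3 queue=[] holders={none}
Step 19: wait(T4) -> count=2 queue=[] holders={T4}
Final holders: {T4} -> 1 thread(s)

Answer: 1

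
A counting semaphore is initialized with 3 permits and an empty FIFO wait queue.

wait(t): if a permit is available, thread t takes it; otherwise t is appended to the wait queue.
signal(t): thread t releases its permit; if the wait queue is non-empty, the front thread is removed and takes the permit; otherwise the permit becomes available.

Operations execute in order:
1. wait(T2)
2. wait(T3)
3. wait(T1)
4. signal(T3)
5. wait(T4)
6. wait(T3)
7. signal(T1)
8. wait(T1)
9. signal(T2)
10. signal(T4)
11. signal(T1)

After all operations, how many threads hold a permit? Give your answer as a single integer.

Step 1: wait(T2) -> count=2 queue=[] holders={T2}
Step 2: wait(T3) -> count=1 queue=[] holders={T2,T3}
Step 3: wait(T1) -> count=0 queue=[] holders={T1,T2,T3}
Step 4: signal(T3) -> count=1 queue=[] holders={T1,T2}
Step 5: wait(T4) -> count=0 queue=[] holders={T1,T2,T4}
Step 6: wait(T3) -> count=0 queue=[T3] holders={T1,T2,T4}
Step 7: signal(T1) -> count=0 queue=[] holders={T2,T3,T4}
Step 8: wait(T1) -> count=0 queue=[T1] holders={T2,T3,T4}
Step 9: signal(T2) -> count=0 queue=[] holders={T1,T3,T4}
Step 10: signal(T4) -> count=1 queue=[] holders={T1,T3}
Step 11: signal(T1) -> count=2 queue=[] holders={T3}
Final holders: {T3} -> 1 thread(s)

Answer: 1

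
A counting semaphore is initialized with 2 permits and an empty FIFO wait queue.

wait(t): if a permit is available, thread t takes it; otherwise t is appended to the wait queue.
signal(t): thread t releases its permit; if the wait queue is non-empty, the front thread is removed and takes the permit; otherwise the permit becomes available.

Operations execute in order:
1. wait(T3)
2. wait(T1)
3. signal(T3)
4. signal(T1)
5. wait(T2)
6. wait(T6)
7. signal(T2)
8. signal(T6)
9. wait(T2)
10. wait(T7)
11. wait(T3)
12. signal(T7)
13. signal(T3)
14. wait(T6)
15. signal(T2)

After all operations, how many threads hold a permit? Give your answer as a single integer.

Answer: 1

Derivation:
Step 1: wait(T3) -> count=1 queue=[] holders={T3}
Step 2: wait(T1) -> count=0 queue=[] holders={T1,T3}
Step 3: signal(T3) -> count=1 queue=[] holders={T1}
Step 4: signal(T1) -> count=2 queue=[] holders={none}
Step 5: wait(T2) -> count=1 queue=[] holders={T2}
Step 6: wait(T6) -> count=0 queue=[] holders={T2,T6}
Step 7: signal(T2) -> count=1 queue=[] holders={T6}
Step 8: signal(T6) -> count=2 queue=[] holders={none}
Step 9: wait(T2) -> count=1 queue=[] holders={T2}
Step 10: wait(T7) -> count=0 queue=[] holders={T2,T7}
Step 11: wait(T3) -> count=0 queue=[T3] holders={T2,T7}
Step 12: signal(T7) -> count=0 queue=[] holders={T2,T3}
Step 13: signal(T3) -> count=1 queue=[] holders={T2}
Step 14: wait(T6) -> count=0 queue=[] holders={T2,T6}
Step 15: signal(T2) -> count=1 queue=[] holders={T6}
Final holders: {T6} -> 1 thread(s)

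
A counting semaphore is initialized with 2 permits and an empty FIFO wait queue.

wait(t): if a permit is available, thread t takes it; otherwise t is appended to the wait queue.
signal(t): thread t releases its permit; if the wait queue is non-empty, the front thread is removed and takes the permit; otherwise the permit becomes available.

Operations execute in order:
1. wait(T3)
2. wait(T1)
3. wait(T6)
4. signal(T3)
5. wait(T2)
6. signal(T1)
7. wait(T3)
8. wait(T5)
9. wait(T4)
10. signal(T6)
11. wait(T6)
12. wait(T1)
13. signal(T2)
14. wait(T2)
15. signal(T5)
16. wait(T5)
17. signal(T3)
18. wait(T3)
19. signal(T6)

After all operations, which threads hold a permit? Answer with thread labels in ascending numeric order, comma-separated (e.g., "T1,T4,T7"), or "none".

Answer: T1,T4

Derivation:
Step 1: wait(T3) -> count=1 queue=[] holders={T3}
Step 2: wait(T1) -> count=0 queue=[] holders={T1,T3}
Step 3: wait(T6) -> count=0 queue=[T6] holders={T1,T3}
Step 4: signal(T3) -> count=0 queue=[] holders={T1,T6}
Step 5: wait(T2) -> count=0 queue=[T2] holders={T1,T6}
Step 6: signal(T1) -> count=0 queue=[] holders={T2,T6}
Step 7: wait(T3) -> count=0 queue=[T3] holders={T2,T6}
Step 8: wait(T5) -> count=0 queue=[T3,T5] holders={T2,T6}
Step 9: wait(T4) -> count=0 queue=[T3,T5,T4] holders={T2,T6}
Step 10: signal(T6) -> count=0 queue=[T5,T4] holders={T2,T3}
Step 11: wait(T6) -> count=0 queue=[T5,T4,T6] holders={T2,T3}
Step 12: wait(T1) -> count=0 queue=[T5,T4,T6,T1] holders={T2,T3}
Step 13: signal(T2) -> count=0 queue=[T4,T6,T1] holders={T3,T5}
Step 14: wait(T2) -> count=0 queue=[T4,T6,T1,T2] holders={T3,T5}
Step 15: signal(T5) -> count=0 queue=[T6,T1,T2] holders={T3,T4}
Step 16: wait(T5) -> count=0 queue=[T6,T1,T2,T5] holders={T3,T4}
Step 17: signal(T3) -> count=0 queue=[T1,T2,T5] holders={T4,T6}
Step 18: wait(T3) -> count=0 queue=[T1,T2,T5,T3] holders={T4,T6}
Step 19: signal(T6) -> count=0 queue=[T2,T5,T3] holders={T1,T4}
Final holders: T1,T4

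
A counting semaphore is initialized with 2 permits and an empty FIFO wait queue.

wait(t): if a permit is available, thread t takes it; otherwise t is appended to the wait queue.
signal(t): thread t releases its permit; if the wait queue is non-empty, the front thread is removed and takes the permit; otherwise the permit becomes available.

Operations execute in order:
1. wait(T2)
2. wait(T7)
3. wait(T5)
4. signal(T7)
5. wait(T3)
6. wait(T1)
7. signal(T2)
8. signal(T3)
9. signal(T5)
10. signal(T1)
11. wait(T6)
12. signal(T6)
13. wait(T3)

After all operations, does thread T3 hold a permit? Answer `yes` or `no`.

Step 1: wait(T2) -> count=1 queue=[] holders={T2}
Step 2: wait(T7) -> count=0 queue=[] holders={T2,T7}
Step 3: wait(T5) -> count=0 queue=[T5] holders={T2,T7}
Step 4: signal(T7) -> count=0 queue=[] holders={T2,T5}
Step 5: wait(T3) -> count=0 queue=[T3] holders={T2,T5}
Step 6: wait(T1) -> count=0 queue=[T3,T1] holders={T2,T5}
Step 7: signal(T2) -> count=0 queue=[T1] holders={T3,T5}
Step 8: signal(T3) -> count=0 queue=[] holders={T1,T5}
Step 9: signal(T5) -> count=1 queue=[] holders={T1}
Step 10: signal(T1) -> count=2 queue=[] holders={none}
Step 11: wait(T6) -> count=1 queue=[] holders={T6}
Step 12: signal(T6) -> count=2 queue=[] holders={none}
Step 13: wait(T3) -> count=1 queue=[] holders={T3}
Final holders: {T3} -> T3 in holders

Answer: yes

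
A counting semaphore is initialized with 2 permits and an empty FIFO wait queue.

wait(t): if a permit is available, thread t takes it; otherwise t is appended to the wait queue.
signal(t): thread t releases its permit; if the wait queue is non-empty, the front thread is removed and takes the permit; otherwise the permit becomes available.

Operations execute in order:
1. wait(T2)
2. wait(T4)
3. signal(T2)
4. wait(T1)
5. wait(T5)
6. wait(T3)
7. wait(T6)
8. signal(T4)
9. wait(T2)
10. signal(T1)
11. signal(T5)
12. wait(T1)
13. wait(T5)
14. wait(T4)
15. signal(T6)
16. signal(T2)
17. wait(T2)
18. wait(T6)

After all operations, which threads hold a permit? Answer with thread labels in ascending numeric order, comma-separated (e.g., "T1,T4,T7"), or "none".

Step 1: wait(T2) -> count=1 queue=[] holders={T2}
Step 2: wait(T4) -> count=0 queue=[] holders={T2,T4}
Step 3: signal(T2) -> count=1 queue=[] holders={T4}
Step 4: wait(T1) -> count=0 queue=[] holders={T1,T4}
Step 5: wait(T5) -> count=0 queue=[T5] holders={T1,T4}
Step 6: wait(T3) -> count=0 queue=[T5,T3] holders={T1,T4}
Step 7: wait(T6) -> count=0 queue=[T5,T3,T6] holders={T1,T4}
Step 8: signal(T4) -> count=0 queue=[T3,T6] holders={T1,T5}
Step 9: wait(T2) -> count=0 queue=[T3,T6,T2] holders={T1,T5}
Step 10: signal(T1) -> count=0 queue=[T6,T2] holders={T3,T5}
Step 11: signal(T5) -> count=0 queue=[T2] holders={T3,T6}
Step 12: wait(T1) -> count=0 queue=[T2,T1] holders={T3,T6}
Step 13: wait(T5) -> count=0 queue=[T2,T1,T5] holders={T3,T6}
Step 14: wait(T4) -> count=0 queue=[T2,T1,T5,T4] holders={T3,T6}
Step 15: signal(T6) -> count=0 queue=[T1,T5,T4] holders={T2,T3}
Step 16: signal(T2) -> count=0 queue=[T5,T4] holders={T1,T3}
Step 17: wait(T2) -> count=0 queue=[T5,T4,T2] holders={T1,T3}
Step 18: wait(T6) -> count=0 queue=[T5,T4,T2,T6] holders={T1,T3}
Final holders: T1,T3

Answer: T1,T3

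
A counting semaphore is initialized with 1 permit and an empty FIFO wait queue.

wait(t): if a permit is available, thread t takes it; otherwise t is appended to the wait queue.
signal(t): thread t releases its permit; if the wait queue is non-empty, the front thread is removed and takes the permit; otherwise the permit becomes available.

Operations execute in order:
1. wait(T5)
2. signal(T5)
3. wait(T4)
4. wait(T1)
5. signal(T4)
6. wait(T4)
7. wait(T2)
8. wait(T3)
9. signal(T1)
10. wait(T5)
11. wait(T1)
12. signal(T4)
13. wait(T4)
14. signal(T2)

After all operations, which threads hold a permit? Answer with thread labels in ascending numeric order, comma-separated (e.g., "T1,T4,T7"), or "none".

Step 1: wait(T5) -> count=0 queue=[] holders={T5}
Step 2: signal(T5) -> count=1 queue=[] holders={none}
Step 3: wait(T4) -> count=0 queue=[] holders={T4}
Step 4: wait(T1) -> count=0 queue=[T1] holders={T4}
Step 5: signal(T4) -> count=0 queue=[] holders={T1}
Step 6: wait(T4) -> count=0 queue=[T4] holders={T1}
Step 7: wait(T2) -> count=0 queue=[T4,T2] holders={T1}
Step 8: wait(T3) -> count=0 queue=[T4,T2,T3] holders={T1}
Step 9: signal(T1) -> count=0 queue=[T2,T3] holders={T4}
Step 10: wait(T5) -> count=0 queue=[T2,T3,T5] holders={T4}
Step 11: wait(T1) -> count=0 queue=[T2,T3,T5,T1] holders={T4}
Step 12: signal(T4) -> count=0 queue=[T3,T5,T1] holders={T2}
Step 13: wait(T4) -> count=0 queue=[T3,T5,T1,T4] holders={T2}
Step 14: signal(T2) -> count=0 queue=[T5,T1,T4] holders={T3}
Final holders: T3

Answer: T3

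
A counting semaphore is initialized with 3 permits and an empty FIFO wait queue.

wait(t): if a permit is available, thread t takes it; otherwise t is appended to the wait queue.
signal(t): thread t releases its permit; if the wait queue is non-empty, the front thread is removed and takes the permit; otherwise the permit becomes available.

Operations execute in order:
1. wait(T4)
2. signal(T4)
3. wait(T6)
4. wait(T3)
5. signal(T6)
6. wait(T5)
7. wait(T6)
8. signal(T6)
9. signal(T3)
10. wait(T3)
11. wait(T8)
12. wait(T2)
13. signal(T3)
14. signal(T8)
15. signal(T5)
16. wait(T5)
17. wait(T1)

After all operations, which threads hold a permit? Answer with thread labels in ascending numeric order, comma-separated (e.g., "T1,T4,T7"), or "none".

Answer: T1,T2,T5

Derivation:
Step 1: wait(T4) -> count=2 queue=[] holders={T4}
Step 2: signal(T4) -> count=3 queue=[] holders={none}
Step 3: wait(T6) -> count=2 queue=[] holders={T6}
Step 4: wait(T3) -> count=1 queue=[] holders={T3,T6}
Step 5: signal(T6) -> count=2 queue=[] holders={T3}
Step 6: wait(T5) -> count=1 queue=[] holders={T3,T5}
Step 7: wait(T6) -> count=0 queue=[] holders={T3,T5,T6}
Step 8: signal(T6) -> count=1 queue=[] holders={T3,T5}
Step 9: signal(T3) -> count=2 queue=[] holders={T5}
Step 10: wait(T3) -> count=1 queue=[] holders={T3,T5}
Step 11: wait(T8) -> count=0 queue=[] holders={T3,T5,T8}
Step 12: wait(T2) -> count=0 queue=[T2] holders={T3,T5,T8}
Step 13: signal(T3) -> count=0 queue=[] holders={T2,T5,T8}
Step 14: signal(T8) -> count=1 queue=[] holders={T2,T5}
Step 15: signal(T5) -> count=2 queue=[] holders={T2}
Step 16: wait(T5) -> count=1 queue=[] holders={T2,T5}
Step 17: wait(T1) -> count=0 queue=[] holders={T1,T2,T5}
Final holders: T1,T2,T5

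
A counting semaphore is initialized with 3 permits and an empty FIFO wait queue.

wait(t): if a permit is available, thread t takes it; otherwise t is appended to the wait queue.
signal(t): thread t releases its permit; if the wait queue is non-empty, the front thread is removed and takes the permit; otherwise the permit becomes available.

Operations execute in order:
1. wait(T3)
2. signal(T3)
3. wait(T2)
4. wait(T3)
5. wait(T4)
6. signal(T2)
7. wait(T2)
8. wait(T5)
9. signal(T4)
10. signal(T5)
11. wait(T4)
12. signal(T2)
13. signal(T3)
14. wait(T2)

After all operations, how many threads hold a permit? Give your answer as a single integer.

Answer: 2

Derivation:
Step 1: wait(T3) -> count=2 queue=[] holders={T3}
Step 2: signal(T3) -> count=3 queue=[] holders={none}
Step 3: wait(T2) -> count=2 queue=[] holders={T2}
Step 4: wait(T3) -> count=1 queue=[] holders={T2,T3}
Step 5: wait(T4) -> count=0 queue=[] holders={T2,T3,T4}
Step 6: signal(T2) -> count=1 queue=[] holders={T3,T4}
Step 7: wait(T2) -> count=0 queue=[] holders={T2,T3,T4}
Step 8: wait(T5) -> count=0 queue=[T5] holders={T2,T3,T4}
Step 9: signal(T4) -> count=0 queue=[] holders={T2,T3,T5}
Step 10: signal(T5) -> count=1 queue=[] holders={T2,T3}
Step 11: wait(T4) -> count=0 queue=[] holders={T2,T3,T4}
Step 12: signal(T2) -> count=1 queue=[] holders={T3,T4}
Step 13: signal(T3) -> count=2 queue=[] holders={T4}
Step 14: wait(T2) -> count=1 queue=[] holders={T2,T4}
Final holders: {T2,T4} -> 2 thread(s)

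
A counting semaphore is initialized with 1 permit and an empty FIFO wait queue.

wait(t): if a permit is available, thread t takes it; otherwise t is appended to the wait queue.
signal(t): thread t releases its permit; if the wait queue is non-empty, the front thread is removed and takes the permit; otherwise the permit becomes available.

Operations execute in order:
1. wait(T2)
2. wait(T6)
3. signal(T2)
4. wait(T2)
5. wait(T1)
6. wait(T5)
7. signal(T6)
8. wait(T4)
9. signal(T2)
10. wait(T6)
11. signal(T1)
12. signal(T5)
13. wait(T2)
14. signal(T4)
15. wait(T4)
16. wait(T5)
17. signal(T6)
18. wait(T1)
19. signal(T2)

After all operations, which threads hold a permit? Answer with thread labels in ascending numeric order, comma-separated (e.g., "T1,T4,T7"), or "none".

Step 1: wait(T2) -> count=0 queue=[] holders={T2}
Step 2: wait(T6) -> count=0 queue=[T6] holders={T2}
Step 3: signal(T2) -> count=0 queue=[] holders={T6}
Step 4: wait(T2) -> count=0 queue=[T2] holders={T6}
Step 5: wait(T1) -> count=0 queue=[T2,T1] holders={T6}
Step 6: wait(T5) -> count=0 queue=[T2,T1,T5] holders={T6}
Step 7: signal(T6) -> count=0 queue=[T1,T5] holders={T2}
Step 8: wait(T4) -> count=0 queue=[T1,T5,T4] holders={T2}
Step 9: signal(T2) -> count=0 queue=[T5,T4] holders={T1}
Step 10: wait(T6) -> count=0 queue=[T5,T4,T6] holders={T1}
Step 11: signal(T1) -> count=0 queue=[T4,T6] holders={T5}
Step 12: signal(T5) -> count=0 queue=[T6] holders={T4}
Step 13: wait(T2) -> count=0 queue=[T6,T2] holders={T4}
Step 14: signal(T4) -> count=0 queue=[T2] holders={T6}
Step 15: wait(T4) -> count=0 queue=[T2,T4] holders={T6}
Step 16: wait(T5) -> count=0 queue=[T2,T4,T5] holders={T6}
Step 17: signal(T6) -> count=0 queue=[T4,T5] holders={T2}
Step 18: wait(T1) -> count=0 queue=[T4,T5,T1] holders={T2}
Step 19: signal(T2) -> count=0 queue=[T5,T1] holders={T4}
Final holders: T4

Answer: T4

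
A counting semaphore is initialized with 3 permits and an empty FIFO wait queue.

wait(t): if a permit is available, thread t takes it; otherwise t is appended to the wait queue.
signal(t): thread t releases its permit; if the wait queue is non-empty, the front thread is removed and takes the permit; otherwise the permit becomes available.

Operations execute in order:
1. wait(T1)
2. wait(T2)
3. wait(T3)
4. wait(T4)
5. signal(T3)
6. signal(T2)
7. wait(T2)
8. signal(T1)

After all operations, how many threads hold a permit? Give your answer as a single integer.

Answer: 2

Derivation:
Step 1: wait(T1) -> count=2 queue=[] holders={T1}
Step 2: wait(T2) -> count=1 queue=[] holders={T1,T2}
Step 3: wait(T3) -> count=0 queue=[] holders={T1,T2,T3}
Step 4: wait(T4) -> count=0 queue=[T4] holders={T1,T2,T3}
Step 5: signal(T3) -> count=0 queue=[] holders={T1,T2,T4}
Step 6: signal(T2) -> count=1 queue=[] holders={T1,T4}
Step 7: wait(T2) -> count=0 queue=[] holders={T1,T2,T4}
Step 8: signal(T1) -> count=1 queue=[] holders={T2,T4}
Final holders: {T2,T4} -> 2 thread(s)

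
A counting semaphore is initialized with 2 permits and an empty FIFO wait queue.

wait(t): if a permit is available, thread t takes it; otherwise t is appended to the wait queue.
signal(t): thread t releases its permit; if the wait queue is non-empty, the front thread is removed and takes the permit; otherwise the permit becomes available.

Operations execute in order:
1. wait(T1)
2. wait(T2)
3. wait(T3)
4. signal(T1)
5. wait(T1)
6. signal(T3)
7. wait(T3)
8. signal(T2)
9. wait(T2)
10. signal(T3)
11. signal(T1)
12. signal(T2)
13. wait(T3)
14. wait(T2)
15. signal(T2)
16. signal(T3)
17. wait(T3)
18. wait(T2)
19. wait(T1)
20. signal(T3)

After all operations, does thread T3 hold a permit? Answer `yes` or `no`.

Answer: no

Derivation:
Step 1: wait(T1) -> count=1 queue=[] holders={T1}
Step 2: wait(T2) -> count=0 queue=[] holders={T1,T2}
Step 3: wait(T3) -> count=0 queue=[T3] holders={T1,T2}
Step 4: signal(T1) -> count=0 queue=[] holders={T2,T3}
Step 5: wait(T1) -> count=0 queue=[T1] holders={T2,T3}
Step 6: signal(T3) -> count=0 queue=[] holders={T1,T2}
Step 7: wait(T3) -> count=0 queue=[T3] holders={T1,T2}
Step 8: signal(T2) -> count=0 queue=[] holders={T1,T3}
Step 9: wait(T2) -> count=0 queue=[T2] holders={T1,T3}
Step 10: signal(T3) -> count=0 queue=[] holders={T1,T2}
Step 11: signal(T1) -> count=1 queue=[] holders={T2}
Step 12: signal(T2) -> count=2 queue=[] holders={none}
Step 13: wait(T3) -> count=1 queue=[] holders={T3}
Step 14: wait(T2) -> count=0 queue=[] holders={T2,T3}
Step 15: signal(T2) -> count=1 queue=[] holders={T3}
Step 16: signal(T3) -> count=2 queue=[] holders={none}
Step 17: wait(T3) -> count=1 queue=[] holders={T3}
Step 18: wait(T2) -> count=0 queue=[] holders={T2,T3}
Step 19: wait(T1) -> count=0 queue=[T1] holders={T2,T3}
Step 20: signal(T3) -> count=0 queue=[] holders={T1,T2}
Final holders: {T1,T2} -> T3 not in holders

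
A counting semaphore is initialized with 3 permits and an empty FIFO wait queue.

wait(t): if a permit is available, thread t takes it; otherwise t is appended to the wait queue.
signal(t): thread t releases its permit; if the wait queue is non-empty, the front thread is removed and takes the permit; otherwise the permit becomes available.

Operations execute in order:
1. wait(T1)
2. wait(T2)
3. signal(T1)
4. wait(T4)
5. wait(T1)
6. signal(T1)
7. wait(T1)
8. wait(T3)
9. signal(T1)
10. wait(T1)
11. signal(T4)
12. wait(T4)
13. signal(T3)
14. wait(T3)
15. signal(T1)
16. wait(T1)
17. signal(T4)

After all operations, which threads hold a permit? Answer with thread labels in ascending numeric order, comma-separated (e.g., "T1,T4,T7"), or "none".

Answer: T1,T2,T3

Derivation:
Step 1: wait(T1) -> count=2 queue=[] holders={T1}
Step 2: wait(T2) -> count=1 queue=[] holders={T1,T2}
Step 3: signal(T1) -> count=2 queue=[] holders={T2}
Step 4: wait(T4) -> count=1 queue=[] holders={T2,T4}
Step 5: wait(T1) -> count=0 queue=[] holders={T1,T2,T4}
Step 6: signal(T1) -> count=1 queue=[] holders={T2,T4}
Step 7: wait(T1) -> count=0 queue=[] holders={T1,T2,T4}
Step 8: wait(T3) -> count=0 queue=[T3] holders={T1,T2,T4}
Step 9: signal(T1) -> count=0 queue=[] holders={T2,T3,T4}
Step 10: wait(T1) -> count=0 queue=[T1] holders={T2,T3,T4}
Step 11: signal(T4) -> count=0 queue=[] holders={T1,T2,T3}
Step 12: wait(T4) -> count=0 queue=[T4] holders={T1,T2,T3}
Step 13: signal(T3) -> count=0 queue=[] holders={T1,T2,T4}
Step 14: wait(T3) -> count=0 queue=[T3] holders={T1,T2,T4}
Step 15: signal(T1) -> count=0 queue=[] holders={T2,T3,T4}
Step 16: wait(T1) -> count=0 queue=[T1] holders={T2,T3,T4}
Step 17: signal(T4) -> count=0 queue=[] holders={T1,T2,T3}
Final holders: T1,T2,T3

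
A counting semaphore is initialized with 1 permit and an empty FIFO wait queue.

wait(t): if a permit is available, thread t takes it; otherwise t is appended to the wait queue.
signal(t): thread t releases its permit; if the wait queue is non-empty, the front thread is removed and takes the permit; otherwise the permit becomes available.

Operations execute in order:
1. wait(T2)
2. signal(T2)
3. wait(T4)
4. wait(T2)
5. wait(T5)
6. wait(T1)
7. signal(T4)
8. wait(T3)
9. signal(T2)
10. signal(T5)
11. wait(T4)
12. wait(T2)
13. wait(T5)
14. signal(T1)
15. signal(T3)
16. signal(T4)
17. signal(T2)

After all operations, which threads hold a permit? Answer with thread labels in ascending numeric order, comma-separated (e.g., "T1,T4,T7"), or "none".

Step 1: wait(T2) -> count=0 queue=[] holders={T2}
Step 2: signal(T2) -> count=1 queue=[] holders={none}
Step 3: wait(T4) -> count=0 queue=[] holders={T4}
Step 4: wait(T2) -> count=0 queue=[T2] holders={T4}
Step 5: wait(T5) -> count=0 queue=[T2,T5] holders={T4}
Step 6: wait(T1) -> count=0 queue=[T2,T5,T1] holders={T4}
Step 7: signal(T4) -> count=0 queue=[T5,T1] holders={T2}
Step 8: wait(T3) -> count=0 queue=[T5,T1,T3] holders={T2}
Step 9: signal(T2) -> count=0 queue=[T1,T3] holders={T5}
Step 10: signal(T5) -> count=0 queue=[T3] holders={T1}
Step 11: wait(T4) -> count=0 queue=[T3,T4] holders={T1}
Step 12: wait(T2) -> count=0 queue=[T3,T4,T2] holders={T1}
Step 13: wait(T5) -> count=0 queue=[T3,T4,T2,T5] holders={T1}
Step 14: signal(T1) -> count=0 queue=[T4,T2,T5] holders={T3}
Step 15: signal(T3) -> count=0 queue=[T2,T5] holders={T4}
Step 16: signal(T4) -> count=0 queue=[T5] holders={T2}
Step 17: signal(T2) -> count=0 queue=[] holders={T5}
Final holders: T5

Answer: T5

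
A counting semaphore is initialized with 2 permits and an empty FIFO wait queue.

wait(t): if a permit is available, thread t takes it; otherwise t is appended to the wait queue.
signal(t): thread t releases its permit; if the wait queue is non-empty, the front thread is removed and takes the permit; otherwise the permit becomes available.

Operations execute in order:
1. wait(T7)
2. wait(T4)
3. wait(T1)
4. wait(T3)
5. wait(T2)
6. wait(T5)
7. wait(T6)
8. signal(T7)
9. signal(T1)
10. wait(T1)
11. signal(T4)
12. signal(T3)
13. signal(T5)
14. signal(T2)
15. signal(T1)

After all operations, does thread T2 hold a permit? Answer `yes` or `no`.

Answer: no

Derivation:
Step 1: wait(T7) -> count=1 queue=[] holders={T7}
Step 2: wait(T4) -> count=0 queue=[] holders={T4,T7}
Step 3: wait(T1) -> count=0 queue=[T1] holders={T4,T7}
Step 4: wait(T3) -> count=0 queue=[T1,T3] holders={T4,T7}
Step 5: wait(T2) -> count=0 queue=[T1,T3,T2] holders={T4,T7}
Step 6: wait(T5) -> count=0 queue=[T1,T3,T2,T5] holders={T4,T7}
Step 7: wait(T6) -> count=0 queue=[T1,T3,T2,T5,T6] holders={T4,T7}
Step 8: signal(T7) -> count=0 queue=[T3,T2,T5,T6] holders={T1,T4}
Step 9: signal(T1) -> count=0 queue=[T2,T5,T6] holders={T3,T4}
Step 10: wait(T1) -> count=0 queue=[T2,T5,T6,T1] holders={T3,T4}
Step 11: signal(T4) -> count=0 queue=[T5,T6,T1] holders={T2,T3}
Step 12: signal(T3) -> count=0 queue=[T6,T1] holders={T2,T5}
Step 13: signal(T5) -> count=0 queue=[T1] holders={T2,T6}
Step 14: signal(T2) -> count=0 queue=[] holders={T1,T6}
Step 15: signal(T1) -> count=1 queue=[] holders={T6}
Final holders: {T6} -> T2 not in holders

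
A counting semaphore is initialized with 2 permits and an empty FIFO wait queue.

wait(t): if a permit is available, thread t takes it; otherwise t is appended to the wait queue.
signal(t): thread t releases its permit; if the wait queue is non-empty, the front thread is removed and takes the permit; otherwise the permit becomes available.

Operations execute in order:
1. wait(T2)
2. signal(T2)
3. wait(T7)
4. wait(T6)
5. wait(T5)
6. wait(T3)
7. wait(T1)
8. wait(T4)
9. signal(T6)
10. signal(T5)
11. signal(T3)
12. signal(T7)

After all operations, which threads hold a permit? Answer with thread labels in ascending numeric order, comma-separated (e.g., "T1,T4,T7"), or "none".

Step 1: wait(T2) -> count=1 queue=[] holders={T2}
Step 2: signal(T2) -> count=2 queue=[] holders={none}
Step 3: wait(T7) -> count=1 queue=[] holders={T7}
Step 4: wait(T6) -> count=0 queue=[] holders={T6,T7}
Step 5: wait(T5) -> count=0 queue=[T5] holders={T6,T7}
Step 6: wait(T3) -> count=0 queue=[T5,T3] holders={T6,T7}
Step 7: wait(T1) -> count=0 queue=[T5,T3,T1] holders={T6,T7}
Step 8: wait(T4) -> count=0 queue=[T5,T3,T1,T4] holders={T6,T7}
Step 9: signal(T6) -> count=0 queue=[T3,T1,T4] holders={T5,T7}
Step 10: signal(T5) -> count=0 queue=[T1,T4] holders={T3,T7}
Step 11: signal(T3) -> count=0 queue=[T4] holders={T1,T7}
Step 12: signal(T7) -> count=0 queue=[] holders={T1,T4}
Final holders: T1,T4

Answer: T1,T4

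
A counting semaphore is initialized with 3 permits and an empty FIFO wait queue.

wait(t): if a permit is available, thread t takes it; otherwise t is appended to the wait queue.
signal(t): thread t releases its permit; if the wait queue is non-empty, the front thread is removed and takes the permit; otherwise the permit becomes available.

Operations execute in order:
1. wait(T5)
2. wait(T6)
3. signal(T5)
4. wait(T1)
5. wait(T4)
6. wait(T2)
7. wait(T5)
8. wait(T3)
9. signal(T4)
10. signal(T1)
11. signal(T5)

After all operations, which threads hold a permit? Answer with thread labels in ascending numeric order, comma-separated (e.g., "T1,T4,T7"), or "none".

Answer: T2,T3,T6

Derivation:
Step 1: wait(T5) -> count=2 queue=[] holders={T5}
Step 2: wait(T6) -> count=1 queue=[] holders={T5,T6}
Step 3: signal(T5) -> count=2 queue=[] holders={T6}
Step 4: wait(T1) -> count=1 queue=[] holders={T1,T6}
Step 5: wait(T4) -> count=0 queue=[] holders={T1,T4,T6}
Step 6: wait(T2) -> count=0 queue=[T2] holders={T1,T4,T6}
Step 7: wait(T5) -> count=0 queue=[T2,T5] holders={T1,T4,T6}
Step 8: wait(T3) -> count=0 queue=[T2,T5,T3] holders={T1,T4,T6}
Step 9: signal(T4) -> count=0 queue=[T5,T3] holders={T1,T2,T6}
Step 10: signal(T1) -> count=0 queue=[T3] holders={T2,T5,T6}
Step 11: signal(T5) -> count=0 queue=[] holders={T2,T3,T6}
Final holders: T2,T3,T6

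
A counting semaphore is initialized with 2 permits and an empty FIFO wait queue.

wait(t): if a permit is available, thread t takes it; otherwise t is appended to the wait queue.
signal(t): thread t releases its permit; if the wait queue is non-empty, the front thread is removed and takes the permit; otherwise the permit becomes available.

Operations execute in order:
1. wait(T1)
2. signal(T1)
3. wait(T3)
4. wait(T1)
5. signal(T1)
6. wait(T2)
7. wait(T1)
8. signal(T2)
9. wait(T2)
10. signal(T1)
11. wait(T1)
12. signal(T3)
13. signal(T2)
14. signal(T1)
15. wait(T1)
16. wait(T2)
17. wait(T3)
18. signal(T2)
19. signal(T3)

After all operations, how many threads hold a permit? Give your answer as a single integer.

Step 1: wait(T1) -> count=1 queue=[] holders={T1}
Step 2: signal(T1) -> count=2 queue=[] holders={none}
Step 3: wait(T3) -> count=1 queue=[] holders={T3}
Step 4: wait(T1) -> count=0 queue=[] holders={T1,T3}
Step 5: signal(T1) -> count=1 queue=[] holders={T3}
Step 6: wait(T2) -> count=0 queue=[] holders={T2,T3}
Step 7: wait(T1) -> count=0 queue=[T1] holders={T2,T3}
Step 8: signal(T2) -> count=0 queue=[] holders={T1,T3}
Step 9: wait(T2) -> count=0 queue=[T2] holders={T1,T3}
Step 10: signal(T1) -> count=0 queue=[] holders={T2,T3}
Step 11: wait(T1) -> count=0 queue=[T1] holders={T2,T3}
Step 12: signal(T3) -> count=0 queue=[] holders={T1,T2}
Step 13: signal(T2) -> count=1 queue=[] holders={T1}
Step 14: signal(T1) -> count=2 queue=[] holders={none}
Step 15: wait(T1) -> count=1 queue=[] holders={T1}
Step 16: wait(T2) -> count=0 queue=[] holders={T1,T2}
Step 17: wait(T3) -> count=0 queue=[T3] holders={T1,T2}
Step 18: signal(T2) -> count=0 queue=[] holders={T1,T3}
Step 19: signal(T3) -> count=1 queue=[] holders={T1}
Final holders: {T1} -> 1 thread(s)

Answer: 1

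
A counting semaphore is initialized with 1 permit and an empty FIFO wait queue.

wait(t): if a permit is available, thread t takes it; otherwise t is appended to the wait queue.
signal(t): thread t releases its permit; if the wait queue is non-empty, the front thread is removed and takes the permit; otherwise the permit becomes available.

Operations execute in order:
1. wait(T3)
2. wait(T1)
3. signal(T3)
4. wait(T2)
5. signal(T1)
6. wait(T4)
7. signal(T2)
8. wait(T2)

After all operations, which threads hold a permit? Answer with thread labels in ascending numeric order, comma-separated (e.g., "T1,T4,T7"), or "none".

Answer: T4

Derivation:
Step 1: wait(T3) -> count=0 queue=[] holders={T3}
Step 2: wait(T1) -> count=0 queue=[T1] holders={T3}
Step 3: signal(T3) -> count=0 queue=[] holders={T1}
Step 4: wait(T2) -> count=0 queue=[T2] holders={T1}
Step 5: signal(T1) -> count=0 queue=[] holders={T2}
Step 6: wait(T4) -> count=0 queue=[T4] holders={T2}
Step 7: signal(T2) -> count=0 queue=[] holders={T4}
Step 8: wait(T2) -> count=0 queue=[T2] holders={T4}
Final holders: T4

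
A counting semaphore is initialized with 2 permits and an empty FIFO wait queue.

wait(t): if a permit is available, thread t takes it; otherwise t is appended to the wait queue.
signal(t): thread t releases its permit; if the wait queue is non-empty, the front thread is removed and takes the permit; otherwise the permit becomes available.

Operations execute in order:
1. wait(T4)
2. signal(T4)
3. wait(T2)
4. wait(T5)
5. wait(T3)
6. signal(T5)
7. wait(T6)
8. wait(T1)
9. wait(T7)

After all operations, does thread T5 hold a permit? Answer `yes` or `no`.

Answer: no

Derivation:
Step 1: wait(T4) -> count=1 queue=[] holders={T4}
Step 2: signal(T4) -> count=2 queue=[] holders={none}
Step 3: wait(T2) -> count=1 queue=[] holders={T2}
Step 4: wait(T5) -> count=0 queue=[] holders={T2,T5}
Step 5: wait(T3) -> count=0 queue=[T3] holders={T2,T5}
Step 6: signal(T5) -> count=0 queue=[] holders={T2,T3}
Step 7: wait(T6) -> count=0 queue=[T6] holders={T2,T3}
Step 8: wait(T1) -> count=0 queue=[T6,T1] holders={T2,T3}
Step 9: wait(T7) -> count=0 queue=[T6,T1,T7] holders={T2,T3}
Final holders: {T2,T3} -> T5 not in holders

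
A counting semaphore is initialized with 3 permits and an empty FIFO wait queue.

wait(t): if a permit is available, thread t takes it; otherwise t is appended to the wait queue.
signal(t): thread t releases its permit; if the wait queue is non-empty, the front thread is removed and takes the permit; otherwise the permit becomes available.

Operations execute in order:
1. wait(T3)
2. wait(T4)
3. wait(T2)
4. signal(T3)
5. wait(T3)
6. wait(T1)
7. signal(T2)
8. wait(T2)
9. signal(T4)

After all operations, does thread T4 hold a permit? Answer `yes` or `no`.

Answer: no

Derivation:
Step 1: wait(T3) -> count=2 queue=[] holders={T3}
Step 2: wait(T4) -> count=1 queue=[] holders={T3,T4}
Step 3: wait(T2) -> count=0 queue=[] holders={T2,T3,T4}
Step 4: signal(T3) -> count=1 queue=[] holders={T2,T4}
Step 5: wait(T3) -> count=0 queue=[] holders={T2,T3,T4}
Step 6: wait(T1) -> count=0 queue=[T1] holders={T2,T3,T4}
Step 7: signal(T2) -> count=0 queue=[] holders={T1,T3,T4}
Step 8: wait(T2) -> count=0 queue=[T2] holders={T1,T3,T4}
Step 9: signal(T4) -> count=0 queue=[] holders={T1,T2,T3}
Final holders: {T1,T2,T3} -> T4 not in holders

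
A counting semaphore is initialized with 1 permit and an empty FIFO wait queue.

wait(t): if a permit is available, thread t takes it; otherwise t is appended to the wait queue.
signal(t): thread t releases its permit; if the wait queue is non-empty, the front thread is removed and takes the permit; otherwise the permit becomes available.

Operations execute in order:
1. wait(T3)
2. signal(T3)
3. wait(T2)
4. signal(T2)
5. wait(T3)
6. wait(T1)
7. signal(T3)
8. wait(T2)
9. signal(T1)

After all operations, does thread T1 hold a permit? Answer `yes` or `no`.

Step 1: wait(T3) -> count=0 queue=[] holders={T3}
Step 2: signal(T3) -> count=1 queue=[] holders={none}
Step 3: wait(T2) -> count=0 queue=[] holders={T2}
Step 4: signal(T2) -> count=1 queue=[] holders={none}
Step 5: wait(T3) -> count=0 queue=[] holders={T3}
Step 6: wait(T1) -> count=0 queue=[T1] holders={T3}
Step 7: signal(T3) -> count=0 queue=[] holders={T1}
Step 8: wait(T2) -> count=0 queue=[T2] holders={T1}
Step 9: signal(T1) -> count=0 queue=[] holders={T2}
Final holders: {T2} -> T1 not in holders

Answer: no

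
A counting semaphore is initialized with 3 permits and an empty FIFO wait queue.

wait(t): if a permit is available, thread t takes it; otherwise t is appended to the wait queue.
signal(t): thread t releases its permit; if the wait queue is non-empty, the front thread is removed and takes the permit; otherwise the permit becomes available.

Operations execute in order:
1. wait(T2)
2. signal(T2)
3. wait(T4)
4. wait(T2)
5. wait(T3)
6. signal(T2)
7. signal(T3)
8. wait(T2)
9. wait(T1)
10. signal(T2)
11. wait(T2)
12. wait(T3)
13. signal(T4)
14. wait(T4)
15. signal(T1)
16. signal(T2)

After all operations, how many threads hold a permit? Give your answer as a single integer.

Step 1: wait(T2) -> count=2 queue=[] holders={T2}
Step 2: signal(T2) -> count=3 queue=[] holders={none}
Step 3: wait(T4) -> count=2 queue=[] holders={T4}
Step 4: wait(T2) -> count=1 queue=[] holders={T2,T4}
Step 5: wait(T3) -> count=0 queue=[] holders={T2,T3,T4}
Step 6: signal(T2) -> count=1 queue=[] holders={T3,T4}
Step 7: signal(T3) -> count=2 queue=[] holders={T4}
Step 8: wait(T2) -> count=1 queue=[] holders={T2,T4}
Step 9: wait(T1) -> count=0 queue=[] holders={T1,T2,T4}
Step 10: signal(T2) -> count=1 queue=[] holders={T1,T4}
Step 11: wait(T2) -> count=0 queue=[] holders={T1,T2,T4}
Step 12: wait(T3) -> count=0 queue=[T3] holders={T1,T2,T4}
Step 13: signal(T4) -> count=0 queue=[] holders={T1,T2,T3}
Step 14: wait(T4) -> count=0 queue=[T4] holders={T1,T2,T3}
Step 15: signal(T1) -> count=0 queue=[] holders={T2,T3,T4}
Step 16: signal(T2) -> count=1 queue=[] holders={T3,T4}
Final holders: {T3,T4} -> 2 thread(s)

Answer: 2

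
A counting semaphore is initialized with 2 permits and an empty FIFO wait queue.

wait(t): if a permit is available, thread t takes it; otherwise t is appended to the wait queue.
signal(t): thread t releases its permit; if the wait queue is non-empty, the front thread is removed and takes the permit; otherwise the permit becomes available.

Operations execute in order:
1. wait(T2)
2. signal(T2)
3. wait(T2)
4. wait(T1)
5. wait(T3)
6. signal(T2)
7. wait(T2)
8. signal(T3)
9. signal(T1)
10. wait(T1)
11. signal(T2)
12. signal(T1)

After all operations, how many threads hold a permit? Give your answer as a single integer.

Step 1: wait(T2) -> count=1 queue=[] holders={T2}
Step 2: signal(T2) -> count=2 queue=[] holders={none}
Step 3: wait(T2) -> count=1 queue=[] holders={T2}
Step 4: wait(T1) -> count=0 queue=[] holders={T1,T2}
Step 5: wait(T3) -> count=0 queue=[T3] holders={T1,T2}
Step 6: signal(T2) -> count=0 queue=[] holders={T1,T3}
Step 7: wait(T2) -> count=0 queue=[T2] holders={T1,T3}
Step 8: signal(T3) -> count=0 queue=[] holders={T1,T2}
Step 9: signal(T1) -> count=1 queue=[] holders={T2}
Step 10: wait(T1) -> count=0 queue=[] holders={T1,T2}
Step 11: signal(T2) -> count=1 queue=[] holders={T1}
Step 12: signal(T1) -> count=2 queue=[] holders={none}
Final holders: {none} -> 0 thread(s)

Answer: 0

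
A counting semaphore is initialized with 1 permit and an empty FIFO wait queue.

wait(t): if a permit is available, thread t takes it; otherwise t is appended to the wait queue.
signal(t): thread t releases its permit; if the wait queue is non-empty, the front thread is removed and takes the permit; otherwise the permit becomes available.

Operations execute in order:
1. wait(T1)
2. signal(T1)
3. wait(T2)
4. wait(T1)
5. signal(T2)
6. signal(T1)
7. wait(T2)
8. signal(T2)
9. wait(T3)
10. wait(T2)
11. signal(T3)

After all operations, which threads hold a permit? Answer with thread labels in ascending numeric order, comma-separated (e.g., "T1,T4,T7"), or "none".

Step 1: wait(T1) -> count=0 queue=[] holders={T1}
Step 2: signal(T1) -> count=1 queue=[] holders={none}
Step 3: wait(T2) -> count=0 queue=[] holders={T2}
Step 4: wait(T1) -> count=0 queue=[T1] holders={T2}
Step 5: signal(T2) -> count=0 queue=[] holders={T1}
Step 6: signal(T1) -> count=1 queue=[] holders={none}
Step 7: wait(T2) -> count=0 queue=[] holders={T2}
Step 8: signal(T2) -> count=1 queue=[] holders={none}
Step 9: wait(T3) -> count=0 queue=[] holders={T3}
Step 10: wait(T2) -> count=0 queue=[T2] holders={T3}
Step 11: signal(T3) -> count=0 queue=[] holders={T2}
Final holders: T2

Answer: T2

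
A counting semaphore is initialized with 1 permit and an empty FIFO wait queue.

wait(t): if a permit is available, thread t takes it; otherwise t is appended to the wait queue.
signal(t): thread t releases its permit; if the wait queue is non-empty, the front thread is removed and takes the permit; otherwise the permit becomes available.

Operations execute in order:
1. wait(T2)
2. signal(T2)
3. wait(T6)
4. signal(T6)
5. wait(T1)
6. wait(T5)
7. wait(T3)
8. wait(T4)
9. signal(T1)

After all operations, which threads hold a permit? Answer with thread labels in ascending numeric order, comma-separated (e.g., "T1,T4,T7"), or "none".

Step 1: wait(T2) -> count=0 queue=[] holders={T2}
Step 2: signal(T2) -> count=1 queue=[] holders={none}
Step 3: wait(T6) -> count=0 queue=[] holders={T6}
Step 4: signal(T6) -> count=1 queue=[] holders={none}
Step 5: wait(T1) -> count=0 queue=[] holders={T1}
Step 6: wait(T5) -> count=0 queue=[T5] holders={T1}
Step 7: wait(T3) -> count=0 queue=[T5,T3] holders={T1}
Step 8: wait(T4) -> count=0 queue=[T5,T3,T4] holders={T1}
Step 9: signal(T1) -> count=0 queue=[T3,T4] holders={T5}
Final holders: T5

Answer: T5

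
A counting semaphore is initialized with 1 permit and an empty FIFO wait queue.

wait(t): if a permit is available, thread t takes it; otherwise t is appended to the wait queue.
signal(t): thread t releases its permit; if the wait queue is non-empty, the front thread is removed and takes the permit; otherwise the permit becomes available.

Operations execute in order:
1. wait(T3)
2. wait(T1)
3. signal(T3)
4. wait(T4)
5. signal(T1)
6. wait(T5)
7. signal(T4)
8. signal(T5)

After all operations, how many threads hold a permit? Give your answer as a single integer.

Answer: 0

Derivation:
Step 1: wait(T3) -> count=0 queue=[] holders={T3}
Step 2: wait(T1) -> count=0 queue=[T1] holders={T3}
Step 3: signal(T3) -> count=0 queue=[] holders={T1}
Step 4: wait(T4) -> count=0 queue=[T4] holders={T1}
Step 5: signal(T1) -> count=0 queue=[] holders={T4}
Step 6: wait(T5) -> count=0 queue=[T5] holders={T4}
Step 7: signal(T4) -> count=0 queue=[] holders={T5}
Step 8: signal(T5) -> count=1 queue=[] holders={none}
Final holders: {none} -> 0 thread(s)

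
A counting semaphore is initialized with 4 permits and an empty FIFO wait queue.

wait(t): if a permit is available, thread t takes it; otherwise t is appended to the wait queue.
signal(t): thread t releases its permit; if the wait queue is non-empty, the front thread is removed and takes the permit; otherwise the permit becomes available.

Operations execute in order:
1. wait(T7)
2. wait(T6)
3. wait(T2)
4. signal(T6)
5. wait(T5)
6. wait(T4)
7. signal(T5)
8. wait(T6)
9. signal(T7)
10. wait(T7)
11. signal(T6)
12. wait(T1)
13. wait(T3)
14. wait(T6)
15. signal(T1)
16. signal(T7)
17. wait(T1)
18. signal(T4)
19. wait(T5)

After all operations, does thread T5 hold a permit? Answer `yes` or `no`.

Step 1: wait(T7) -> count=3 queue=[] holders={T7}
Step 2: wait(T6) -> count=2 queue=[] holders={T6,T7}
Step 3: wait(T2) -> count=1 queue=[] holders={T2,T6,T7}
Step 4: signal(T6) -> count=2 queue=[] holders={T2,T7}
Step 5: wait(T5) -> count=1 queue=[] holders={T2,T5,T7}
Step 6: wait(T4) -> count=0 queue=[] holders={T2,T4,T5,T7}
Step 7: signal(T5) -> count=1 queue=[] holders={T2,T4,T7}
Step 8: wait(T6) -> count=0 queue=[] holders={T2,T4,T6,T7}
Step 9: signal(T7) -> count=1 queue=[] holders={T2,T4,T6}
Step 10: wait(T7) -> count=0 queue=[] holders={T2,T4,T6,T7}
Step 11: signal(T6) -> count=1 queue=[] holders={T2,T4,T7}
Step 12: wait(T1) -> count=0 queue=[] holders={T1,T2,T4,T7}
Step 13: wait(T3) -> count=0 queue=[T3] holders={T1,T2,T4,T7}
Step 14: wait(T6) -> count=0 queue=[T3,T6] holders={T1,T2,T4,T7}
Step 15: signal(T1) -> count=0 queue=[T6] holders={T2,T3,T4,T7}
Step 16: signal(T7) -> count=0 queue=[] holders={T2,T3,T4,T6}
Step 17: wait(T1) -> count=0 queue=[T1] holders={T2,T3,T4,T6}
Step 18: signal(T4) -> count=0 queue=[] holders={T1,T2,T3,T6}
Step 19: wait(T5) -> count=0 queue=[T5] holders={T1,T2,T3,T6}
Final holders: {T1,T2,T3,T6} -> T5 not in holders

Answer: no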